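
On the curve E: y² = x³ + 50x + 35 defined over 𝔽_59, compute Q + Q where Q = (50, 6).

(0, 25)

tangent at (50, 6): λ = (3·50² + 50)/(2·6) ≡ 57/12. 12⁻¹ ≡ 5 (mod 59), so λ ≡ 57·5 ≡ 49.
  x = λ² - 50 - 50 = 2401 - 100 ≡ 0; y = λ·(50 - 0) - 6 ≡ 25. → (0, 25)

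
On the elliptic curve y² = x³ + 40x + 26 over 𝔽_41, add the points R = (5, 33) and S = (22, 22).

(5, 33) + (22, 22). λ = (22 - 33)/(22 - 5) ≡ 30/17 mod 41. 17⁻¹ ≡ 29 (mod 41) since 17·29 = 493 ≡ 1, so λ ≡ 9.
  x = λ² - 5 - 22 = 81 - 27 ≡ 13; y = λ·(5 - 13) - 33 ≡ 18. → (13, 18)

(13, 18)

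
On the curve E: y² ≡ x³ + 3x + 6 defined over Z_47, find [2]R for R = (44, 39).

tangent at (44, 39): λ = (3·44² + 3)/(2·39) ≡ 30/31. 31⁻¹ ≡ 44 (mod 47), so λ ≡ 30·44 ≡ 4.
  x = λ² - 44 - 44 = 16 - 88 ≡ 22; y = λ·(44 - 22) - 39 ≡ 2. → (22, 2)

(22, 2)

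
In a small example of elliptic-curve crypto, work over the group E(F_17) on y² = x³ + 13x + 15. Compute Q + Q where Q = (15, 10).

tangent at (15, 10): λ = (3·15² + 13)/(2·10) ≡ 8/3. 3⁻¹ ≡ 6 (mod 17) since 3·6 = 18 ≡ 1, so λ ≡ 8·6 ≡ 14.
  x = λ² - 15 - 15 = 196 - 30 ≡ 13; y = λ·(15 - 13) - 10 ≡ 1. → (13, 1)

(13, 1)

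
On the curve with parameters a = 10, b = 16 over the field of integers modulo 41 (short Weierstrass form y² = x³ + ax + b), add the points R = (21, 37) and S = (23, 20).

(18, 40)

(21, 37) + (23, 20). λ = (20 - 37)/(23 - 21) ≡ 24/2 mod 41. 2⁻¹ ≡ 21 (mod 41), so λ ≡ 12.
  x = λ² - 21 - 23 = 144 - 44 ≡ 18; y = λ·(21 - 18) - 37 ≡ 40. → (18, 40)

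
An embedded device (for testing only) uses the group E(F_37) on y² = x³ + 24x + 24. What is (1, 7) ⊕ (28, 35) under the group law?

(1, 7) + (28, 35). λ = (35 - 7)/(28 - 1) ≡ 28/27 mod 37. 27⁻¹ ≡ 11 (mod 37) since 27·11 = 297 ≡ 1, so λ ≡ 12.
  x = λ² - 1 - 28 = 144 - 29 ≡ 4; y = λ·(1 - 4) - 7 ≡ 31. → (4, 31)

(4, 31)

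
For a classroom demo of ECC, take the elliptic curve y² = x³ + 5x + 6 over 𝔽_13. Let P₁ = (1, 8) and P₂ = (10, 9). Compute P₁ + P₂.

(11, 1)

(1, 8) + (10, 9). λ = (9 - 8)/(10 - 1) ≡ 1/9 mod 13. 9⁻¹ ≡ 3 (mod 13) since 9·3 = 27 ≡ 1, so λ ≡ 3.
  x = λ² - 1 - 10 = 9 - 11 ≡ 11; y = λ·(1 - 11) - 8 ≡ 1. → (11, 1)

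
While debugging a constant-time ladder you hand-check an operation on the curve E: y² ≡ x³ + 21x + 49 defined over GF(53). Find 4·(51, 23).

Write G = (51, 23).
Double-and-add on 4 = (100)₂. Start with G = (51, 23) for the leading 1-bit.
double: tangent at (51, 23): λ = (3·51² + 21)/(2·23) ≡ 33/46. 46⁻¹ ≡ 15 (mod 53), so λ ≡ 33·15 ≡ 18.
  x = λ² - 51 - 51 = 324 - 102 ≡ 10; y = λ·(51 - 10) - 23 ≡ 26. → (10, 26)
double: tangent at (10, 26): λ = (3·10² + 21)/(2·26) ≡ 3/52. 52⁻¹ ≡ 52 (mod 53), so λ ≡ 3·52 ≡ 50.
  x = λ² - 10 - 10 = 2500 - 20 ≡ 42; y = λ·(10 - 42) - 26 ≡ 17. → (42, 17)

(42, 17)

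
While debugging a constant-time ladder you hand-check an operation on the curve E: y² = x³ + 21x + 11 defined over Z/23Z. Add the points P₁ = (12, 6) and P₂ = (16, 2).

(19, 1)

(12, 6) + (16, 2). λ = (2 - 6)/(16 - 12) ≡ 19/4 mod 23. 4⁻¹ ≡ 6 (mod 23) since 4·6 = 24 ≡ 1, so λ ≡ 22.
  x = λ² - 12 - 16 = 484 - 28 ≡ 19; y = λ·(12 - 19) - 6 ≡ 1. → (19, 1)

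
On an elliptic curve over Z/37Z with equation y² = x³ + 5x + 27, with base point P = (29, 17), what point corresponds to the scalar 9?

(15, 31)

Repeated addition: build up to 9P.
2P: tangent at (29, 17): λ = (3·29² + 5)/(2·17) ≡ 12/34. 34⁻¹ ≡ 12 (mod 37), so λ ≡ 12·12 ≡ 33.
  x = λ² - 29 - 29 = 1089 - 58 ≡ 32; y = λ·(29 - 32) - 17 ≡ 32. → (32, 32)
3P: (32, 32) + (29, 17). λ = (17 - 32)/(29 - 32) ≡ 22/34 mod 37. 34⁻¹ ≡ 12 (mod 37), so λ ≡ 5.
  x = λ² - 32 - 29 = 25 - 61 ≡ 1; y = λ·(32 - 1) - 32 ≡ 12. → (1, 12)
4P: (1, 12) + (29, 17). λ = (17 - 12)/(29 - 1) ≡ 5/28 mod 37. 28⁻¹ ≡ 4 (mod 37), so λ ≡ 20.
  x = λ² - 1 - 29 = 400 - 30 ≡ 0; y = λ·(1 - 0) - 12 ≡ 8. → (0, 8)
5P: (0, 8) + (29, 17). λ = (17 - 8)/(29 - 0) ≡ 9/29 mod 37. 29⁻¹ ≡ 23 (mod 37), so λ ≡ 22.
  x = λ² - 0 - 29 = 484 - 29 ≡ 11; y = λ·(0 - 11) - 8 ≡ 9. → (11, 9)
6P: (11, 9) + (29, 17). λ = (17 - 9)/(29 - 11) ≡ 8/18 mod 37. 18⁻¹ ≡ 35 (mod 37), so λ ≡ 21.
  x = λ² - 11 - 29 = 441 - 40 ≡ 31; y = λ·(11 - 31) - 9 ≡ 15. → (31, 15)
7P: (31, 15) + (29, 17). λ = (17 - 15)/(29 - 31) ≡ 2/35 mod 37. 35⁻¹ ≡ 18 (mod 37), so λ ≡ 36.
  x = λ² - 31 - 29 = 1296 - 60 ≡ 15; y = λ·(31 - 15) - 15 ≡ 6. → (15, 6)
8P: (15, 6) + (29, 17). λ = (17 - 6)/(29 - 15) ≡ 11/14 mod 37. 14⁻¹ ≡ 8 (mod 37) since 14·8 = 112 ≡ 1, so λ ≡ 14.
  x = λ² - 15 - 29 = 196 - 44 ≡ 4; y = λ·(15 - 4) - 6 ≡ 0. → (4, 0)
9P: (4, 0) + (29, 17). λ = (17 - 0)/(29 - 4) ≡ 17/25 mod 37. 25⁻¹ ≡ 3 (mod 37), so λ ≡ 14.
  x = λ² - 4 - 29 = 196 - 33 ≡ 15; y = λ·(4 - 15) - 0 ≡ 31. → (15, 31)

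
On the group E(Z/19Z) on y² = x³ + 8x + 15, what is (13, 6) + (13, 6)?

tangent at (13, 6): λ = (3·13² + 8)/(2·6) ≡ 2/12. 12⁻¹ ≡ 8 (mod 19), so λ ≡ 2·8 ≡ 16.
  x = λ² - 13 - 13 = 256 - 26 ≡ 2; y = λ·(13 - 2) - 6 ≡ 18. → (2, 18)

(2, 18)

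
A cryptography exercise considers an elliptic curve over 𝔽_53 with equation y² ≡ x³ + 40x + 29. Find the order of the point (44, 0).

2

2P: (44, 0) + (44, 0): same x and y₁ ≡ -y₂, so the sum is 𝒪.
2P = 𝒪, so the order is 2.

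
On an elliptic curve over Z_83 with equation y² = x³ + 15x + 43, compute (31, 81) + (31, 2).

The two points share x = 31 and their y-coordinates satisfy 81 + 2 ≡ 0 (mod 83), so they are inverses. Their sum is O.

O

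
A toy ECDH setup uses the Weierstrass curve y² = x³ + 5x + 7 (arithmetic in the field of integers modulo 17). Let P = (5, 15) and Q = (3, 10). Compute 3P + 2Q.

First 3P:
Repeated addition: build up to 3P.
2P: tangent at (5, 15): λ = (3·5² + 5)/(2·15) ≡ 12/13. 13⁻¹ ≡ 4 (mod 17), so λ ≡ 12·4 ≡ 14.
  x = λ² - 5 - 5 = 196 - 10 ≡ 16; y = λ·(5 - 16) - 15 ≡ 1. → (16, 1)
3P: (16, 1) + (5, 15). λ = (15 - 1)/(5 - 16) ≡ 14/6 mod 17. 6⁻¹ ≡ 3 (mod 17), so λ ≡ 8.
  x = λ² - 16 - 5 = 64 - 21 ≡ 9; y = λ·(16 - 9) - 1 ≡ 4. → (9, 4)
3P = (9, 4).
Next 2Q:
Repeated addition: build up to 2Q.
2Q: tangent at (3, 10): λ = (3·3² + 5)/(2·10) ≡ 15/3. 3⁻¹ ≡ 6 (mod 17), so λ ≡ 15·6 ≡ 5.
  x = λ² - 3 - 3 = 25 - 6 ≡ 2; y = λ·(3 - 2) - 10 ≡ 12. → (2, 12)
2Q = (2, 12).
Finally 3P + 2Q:
(9, 4) + (2, 12). λ = (12 - 4)/(2 - 9) ≡ 8/10 mod 17. 10⁻¹ ≡ 12 (mod 17) since 10·12 = 120 ≡ 1, so λ ≡ 11.
  x = λ² - 9 - 2 = 121 - 11 ≡ 8; y = λ·(9 - 8) - 4 ≡ 7. → (8, 7)

(8, 7)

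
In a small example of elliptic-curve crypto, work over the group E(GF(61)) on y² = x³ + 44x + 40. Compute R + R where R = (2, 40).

(52, 47)

tangent at (2, 40): λ = (3·2² + 44)/(2·40) ≡ 56/19. 19⁻¹ ≡ 45 (mod 61) since 19·45 = 855 ≡ 1, so λ ≡ 56·45 ≡ 19.
  x = λ² - 2 - 2 = 361 - 4 ≡ 52; y = λ·(2 - 52) - 40 ≡ 47. → (52, 47)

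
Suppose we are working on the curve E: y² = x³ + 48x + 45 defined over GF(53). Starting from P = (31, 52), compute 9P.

(9, 26)

Repeated addition: build up to 9P.
2P: tangent at (31, 52): λ = (3·31² + 48)/(2·52) ≡ 16/51. 51⁻¹ ≡ 26 (mod 53), so λ ≡ 16·26 ≡ 45.
  x = λ² - 31 - 31 = 2025 - 62 ≡ 2; y = λ·(31 - 2) - 52 ≡ 34. → (2, 34)
3P: (2, 34) + (31, 52). λ = (52 - 34)/(31 - 2) ≡ 18/29 mod 53. 29⁻¹ ≡ 11 (mod 53), so λ ≡ 39.
  x = λ² - 2 - 31 = 1521 - 33 ≡ 4; y = λ·(2 - 4) - 34 ≡ 47. → (4, 47)
4P: (4, 47) + (31, 52). λ = (52 - 47)/(31 - 4) ≡ 5/27 mod 53. 27⁻¹ ≡ 2 (mod 53), so λ ≡ 10.
  x = λ² - 4 - 31 = 100 - 35 ≡ 12; y = λ·(4 - 12) - 47 ≡ 32. → (12, 32)
5P: (12, 32) + (31, 52). λ = (52 - 32)/(31 - 12) ≡ 20/19 mod 53. 19⁻¹ ≡ 14 (mod 53), so λ ≡ 15.
  x = λ² - 12 - 31 = 225 - 43 ≡ 23; y = λ·(12 - 23) - 32 ≡ 15. → (23, 15)
6P: (23, 15) + (31, 52). λ = (52 - 15)/(31 - 23) ≡ 37/8 mod 53. 8⁻¹ ≡ 20 (mod 53), so λ ≡ 51.
  x = λ² - 23 - 31 = 2601 - 54 ≡ 3; y = λ·(23 - 3) - 15 ≡ 51. → (3, 51)
7P: (3, 51) + (31, 52). λ = (52 - 51)/(31 - 3) ≡ 1/28 mod 53. 28⁻¹ ≡ 36 (mod 53), so λ ≡ 36.
  x = λ² - 3 - 31 = 1296 - 34 ≡ 43; y = λ·(3 - 43) - 51 ≡ 46. → (43, 46)
8P: (43, 46) + (31, 52). λ = (52 - 46)/(31 - 43) ≡ 6/41 mod 53. 41⁻¹ ≡ 22 (mod 53) since 41·22 = 902 ≡ 1, so λ ≡ 26.
  x = λ² - 43 - 31 = 676 - 74 ≡ 19; y = λ·(43 - 19) - 46 ≡ 48. → (19, 48)
9P: (19, 48) + (31, 52). λ = (52 - 48)/(31 - 19) ≡ 4/12 mod 53. 12⁻¹ ≡ 31 (mod 53), so λ ≡ 18.
  x = λ² - 19 - 31 = 324 - 50 ≡ 9; y = λ·(19 - 9) - 48 ≡ 26. → (9, 26)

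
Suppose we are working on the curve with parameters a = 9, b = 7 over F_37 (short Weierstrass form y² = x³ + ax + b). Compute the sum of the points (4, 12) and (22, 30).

(12, 17)

(4, 12) + (22, 30). λ = (30 - 12)/(22 - 4) ≡ 18/18 mod 37. 18⁻¹ ≡ 35 (mod 37), so λ ≡ 1.
  x = λ² - 4 - 22 = 1 - 26 ≡ 12; y = λ·(4 - 12) - 12 ≡ 17. → (12, 17)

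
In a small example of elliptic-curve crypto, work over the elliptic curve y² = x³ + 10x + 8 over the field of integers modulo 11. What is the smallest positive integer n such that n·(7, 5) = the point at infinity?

2P: tangent at (7, 5): λ = (3·7² + 10)/(2·5) ≡ 3/10. 10⁻¹ ≡ 10 (mod 11) since 10·10 = 100 ≡ 1, so λ ≡ 3·10 ≡ 8.
  x = λ² - 7 - 7 = 64 - 14 ≡ 6; y = λ·(7 - 6) - 5 ≡ 3. → (6, 3)
3P: (6, 3) + (7, 5). λ = (5 - 3)/(7 - 6) ≡ 2/1 mod 11. 1⁻¹ ≡ 1 (mod 11), so λ ≡ 2.
  x = λ² - 6 - 7 = 4 - 13 ≡ 2; y = λ·(6 - 2) - 3 ≡ 5. → (2, 5)
4P: (2, 5) + (7, 5). λ = (5 - 5)/(7 - 2) ≡ 0/5 mod 11. 5⁻¹ ≡ 9 (mod 11) since 5·9 = 45 ≡ 1, so λ ≡ 0.
  x = λ² - 2 - 7 = 0 - 9 ≡ 2; y = λ·(2 - 2) - 5 ≡ 6. → (2, 6)
5P: (2, 6) + (7, 5). λ = (5 - 6)/(7 - 2) ≡ 10/5 mod 11. 5⁻¹ ≡ 9 (mod 11) since 5·9 = 45 ≡ 1, so λ ≡ 2.
  x = λ² - 2 - 7 = 4 - 9 ≡ 6; y = λ·(2 - 6) - 6 ≡ 8. → (6, 8)
6P: (6, 8) + (7, 5). λ = (5 - 8)/(7 - 6) ≡ 8/1 mod 11. 1⁻¹ ≡ 1 (mod 11), so λ ≡ 8.
  x = λ² - 6 - 7 = 64 - 13 ≡ 7; y = λ·(6 - 7) - 8 ≡ 6. → (7, 6)
7P: (7, 6) + (7, 5): same x and y₁ ≡ -y₂, so the sum is the point at infinity.
7P = the point at infinity, so the order is 7.

7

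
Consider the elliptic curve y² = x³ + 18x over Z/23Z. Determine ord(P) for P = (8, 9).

4

2P: tangent at (8, 9): λ = (3·8² + 18)/(2·9) ≡ 3/18. 18⁻¹ ≡ 9 (mod 23), so λ ≡ 3·9 ≡ 4.
  x = λ² - 8 - 8 = 16 - 16 ≡ 0; y = λ·(8 - 0) - 9 ≡ 0. → (0, 0)
3P: (0, 0) + (8, 9). λ = (9 - 0)/(8 - 0) ≡ 9/8 mod 23. 8⁻¹ ≡ 3 (mod 23) since 8·3 = 24 ≡ 1, so λ ≡ 4.
  x = λ² - 0 - 8 = 16 - 8 ≡ 8; y = λ·(0 - 8) - 0 ≡ 14. → (8, 14)
4P: (8, 14) + (8, 9): same x and y₁ ≡ -y₂, so the sum is O.
4P = O, so the order is 4.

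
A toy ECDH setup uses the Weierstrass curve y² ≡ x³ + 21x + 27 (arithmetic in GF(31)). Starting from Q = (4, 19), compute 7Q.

Repeated addition: build up to 7Q.
2Q: tangent at (4, 19): λ = (3·4² + 21)/(2·19) ≡ 7/7. 7⁻¹ ≡ 9 (mod 31), so λ ≡ 7·9 ≡ 1.
  x = λ² - 4 - 4 = 1 - 8 ≡ 24; y = λ·(4 - 24) - 19 ≡ 23. → (24, 23)
3Q: (24, 23) + (4, 19). λ = (19 - 23)/(4 - 24) ≡ 27/11 mod 31. 11⁻¹ ≡ 17 (mod 31), so λ ≡ 25.
  x = λ² - 24 - 4 = 625 - 28 ≡ 8; y = λ·(24 - 8) - 23 ≡ 5. → (8, 5)
4Q: (8, 5) + (4, 19). λ = (19 - 5)/(4 - 8) ≡ 14/27 mod 31. 27⁻¹ ≡ 23 (mod 31), so λ ≡ 12.
  x = λ² - 8 - 4 = 144 - 12 ≡ 8; y = λ·(8 - 8) - 5 ≡ 26. → (8, 26)
5Q: (8, 26) + (4, 19). λ = (19 - 26)/(4 - 8) ≡ 24/27 mod 31. 27⁻¹ ≡ 23 (mod 31), so λ ≡ 25.
  x = λ² - 8 - 4 = 625 - 12 ≡ 24; y = λ·(8 - 24) - 26 ≡ 8. → (24, 8)
6Q: (24, 8) + (4, 19). λ = (19 - 8)/(4 - 24) ≡ 11/11 mod 31. 11⁻¹ ≡ 17 (mod 31), so λ ≡ 1.
  x = λ² - 24 - 4 = 1 - 28 ≡ 4; y = λ·(24 - 4) - 8 ≡ 12. → (4, 12)
7Q: (4, 12) + (4, 19): same x and y₁ ≡ -y₂, so the sum is O.

O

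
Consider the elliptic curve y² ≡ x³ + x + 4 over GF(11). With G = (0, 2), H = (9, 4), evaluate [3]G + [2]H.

(9, 7)

First 3G:
Repeated addition: build up to 3G.
2G: tangent at (0, 2): λ = (3·0² + 1)/(2·2) ≡ 1/4. 4⁻¹ ≡ 3 (mod 11) since 4·3 = 12 ≡ 1, so λ ≡ 1·3 ≡ 3.
  x = λ² - 0 - 0 = 9 - 0 ≡ 9; y = λ·(0 - 9) - 2 ≡ 4. → (9, 4)
3G: (9, 4) + (0, 2). λ = (2 - 4)/(0 - 9) ≡ 9/2 mod 11. 2⁻¹ ≡ 6 (mod 11) since 2·6 = 12 ≡ 1, so λ ≡ 10.
  x = λ² - 9 - 0 = 100 - 9 ≡ 3; y = λ·(9 - 3) - 4 ≡ 1. → (3, 1)
3G = (3, 1).
Next 2H:
Repeated addition: build up to 2H.
2H: tangent at (9, 4): λ = (3·9² + 1)/(2·4) ≡ 2/8. 8⁻¹ ≡ 7 (mod 11), so λ ≡ 2·7 ≡ 3.
  x = λ² - 9 - 9 = 9 - 18 ≡ 2; y = λ·(9 - 2) - 4 ≡ 6. → (2, 6)
2H = (2, 6).
Finally 3G + 2H:
(3, 1) + (2, 6). λ = (6 - 1)/(2 - 3) ≡ 5/10 mod 11. 10⁻¹ ≡ 10 (mod 11), so λ ≡ 6.
  x = λ² - 3 - 2 = 36 - 5 ≡ 9; y = λ·(3 - 9) - 1 ≡ 7. → (9, 7)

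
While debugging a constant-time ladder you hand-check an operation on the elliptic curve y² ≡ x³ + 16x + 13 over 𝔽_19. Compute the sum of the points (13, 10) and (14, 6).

(13, 10) + (14, 6). λ = (6 - 10)/(14 - 13) ≡ 15/1 mod 19. 1⁻¹ ≡ 1 (mod 19), so λ ≡ 15.
  x = λ² - 13 - 14 = 225 - 27 ≡ 8; y = λ·(13 - 8) - 10 ≡ 8. → (8, 8)

(8, 8)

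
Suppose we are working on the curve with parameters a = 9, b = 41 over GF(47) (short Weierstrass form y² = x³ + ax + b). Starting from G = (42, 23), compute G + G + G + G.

Double-and-add on 4 = (100)₂. Start with G = (42, 23) for the leading 1-bit.
double: tangent at (42, 23): λ = (3·42² + 9)/(2·23) ≡ 37/46. 46⁻¹ ≡ 46 (mod 47) since 46·46 = 2116 ≡ 1, so λ ≡ 37·46 ≡ 10.
  x = λ² - 42 - 42 = 100 - 84 ≡ 16; y = λ·(42 - 16) - 23 ≡ 2. → (16, 2)
double: tangent at (16, 2): λ = (3·16² + 9)/(2·2) ≡ 25/4. 4⁻¹ ≡ 12 (mod 47), so λ ≡ 25·12 ≡ 18.
  x = λ² - 16 - 16 = 324 - 32 ≡ 10; y = λ·(16 - 10) - 2 ≡ 12. → (10, 12)

(10, 12)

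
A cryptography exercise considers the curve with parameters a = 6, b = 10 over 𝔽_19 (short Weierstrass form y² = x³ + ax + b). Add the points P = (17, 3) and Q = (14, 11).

(12, 9)

(17, 3) + (14, 11). λ = (11 - 3)/(14 - 17) ≡ 8/16 mod 19. 16⁻¹ ≡ 6 (mod 19) since 16·6 = 96 ≡ 1, so λ ≡ 10.
  x = λ² - 17 - 14 = 100 - 31 ≡ 12; y = λ·(17 - 12) - 3 ≡ 9. → (12, 9)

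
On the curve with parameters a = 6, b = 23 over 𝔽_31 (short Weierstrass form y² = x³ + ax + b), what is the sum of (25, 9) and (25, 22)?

O

The two points share x = 25 and their y-coordinates satisfy 9 + 22 ≡ 0 (mod 31), so they are inverses. Their sum is O.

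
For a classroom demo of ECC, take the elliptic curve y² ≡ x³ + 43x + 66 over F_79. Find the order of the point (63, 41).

2P: tangent at (63, 41): λ = (3·63² + 43)/(2·41) ≡ 21/3. 3⁻¹ ≡ 53 (mod 79), so λ ≡ 21·53 ≡ 7.
  x = λ² - 63 - 63 = 49 - 126 ≡ 2; y = λ·(63 - 2) - 41 ≡ 70. → (2, 70)
3P: (2, 70) + (63, 41). λ = (41 - 70)/(63 - 2) ≡ 50/61 mod 79. 61⁻¹ ≡ 57 (mod 79) since 61·57 = 3477 ≡ 1, so λ ≡ 6.
  x = λ² - 2 - 63 = 36 - 65 ≡ 50; y = λ·(2 - 50) - 70 ≡ 37. → (50, 37)
4P: (50, 37) + (63, 41). λ = (41 - 37)/(63 - 50) ≡ 4/13 mod 79. 13⁻¹ ≡ 73 (mod 79), so λ ≡ 55.
  x = λ² - 50 - 63 = 3025 - 113 ≡ 68; y = λ·(50 - 68) - 37 ≡ 0. → (68, 0)
5P: (68, 0) + (63, 41). λ = (41 - 0)/(63 - 68) ≡ 41/74 mod 79. 74⁻¹ ≡ 63 (mod 79), so λ ≡ 55.
  x = λ² - 68 - 63 = 3025 - 131 ≡ 50; y = λ·(68 - 50) - 0 ≡ 42. → (50, 42)
6P: (50, 42) + (63, 41). λ = (41 - 42)/(63 - 50) ≡ 78/13 mod 79. 13⁻¹ ≡ 73 (mod 79), so λ ≡ 6.
  x = λ² - 50 - 63 = 36 - 113 ≡ 2; y = λ·(50 - 2) - 42 ≡ 9. → (2, 9)
7P: (2, 9) + (63, 41). λ = (41 - 9)/(63 - 2) ≡ 32/61 mod 79. 61⁻¹ ≡ 57 (mod 79), so λ ≡ 7.
  x = λ² - 2 - 63 = 49 - 65 ≡ 63; y = λ·(2 - 63) - 9 ≡ 38. → (63, 38)
8P: (63, 38) + (63, 41): same x and y₁ ≡ -y₂, so the sum is the point at infinity.
8P = the point at infinity, so the order is 8.

8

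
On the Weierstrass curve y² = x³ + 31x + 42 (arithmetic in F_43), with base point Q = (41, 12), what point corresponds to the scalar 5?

(35, 20)

Repeated addition: build up to 5Q.
2Q: tangent at (41, 12): λ = (3·41² + 31)/(2·12) ≡ 0/24. 24⁻¹ ≡ 9 (mod 43), so λ ≡ 0·9 ≡ 0.
  x = λ² - 41 - 41 = 0 - 82 ≡ 4; y = λ·(41 - 4) - 12 ≡ 31. → (4, 31)
3Q: (4, 31) + (41, 12). λ = (12 - 31)/(41 - 4) ≡ 24/37 mod 43. 37⁻¹ ≡ 7 (mod 43), so λ ≡ 39.
  x = λ² - 4 - 41 = 1521 - 45 ≡ 14; y = λ·(4 - 14) - 31 ≡ 9. → (14, 9)
4Q: (14, 9) + (41, 12). λ = (12 - 9)/(41 - 14) ≡ 3/27 mod 43. 27⁻¹ ≡ 8 (mod 43) since 27·8 = 216 ≡ 1, so λ ≡ 24.
  x = λ² - 14 - 41 = 576 - 55 ≡ 5; y = λ·(14 - 5) - 9 ≡ 35. → (5, 35)
5Q: (5, 35) + (41, 12). λ = (12 - 35)/(41 - 5) ≡ 20/36 mod 43. 36⁻¹ ≡ 6 (mod 43), so λ ≡ 34.
  x = λ² - 5 - 41 = 1156 - 46 ≡ 35; y = λ·(5 - 35) - 35 ≡ 20. → (35, 20)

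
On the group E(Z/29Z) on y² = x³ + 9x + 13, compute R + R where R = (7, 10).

(19, 24)

tangent at (7, 10): λ = (3·7² + 9)/(2·10) ≡ 11/20. 20⁻¹ ≡ 16 (mod 29) since 20·16 = 320 ≡ 1, so λ ≡ 11·16 ≡ 2.
  x = λ² - 7 - 7 = 4 - 14 ≡ 19; y = λ·(7 - 19) - 10 ≡ 24. → (19, 24)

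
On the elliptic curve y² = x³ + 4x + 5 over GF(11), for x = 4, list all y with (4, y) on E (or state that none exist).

x³ + 4x + 5 = 85 ≡ 8 (mod 11).
8 is a non-residue mod 11; no y exists.

none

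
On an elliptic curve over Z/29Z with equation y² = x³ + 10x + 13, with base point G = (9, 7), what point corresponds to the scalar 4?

Double-and-add on 4 = (100)₂. Start with G = (9, 7) for the leading 1-bit.
double: tangent at (9, 7): λ = (3·9² + 10)/(2·7) ≡ 21/14. 14⁻¹ ≡ 27 (mod 29) since 14·27 = 378 ≡ 1, so λ ≡ 21·27 ≡ 16.
  x = λ² - 9 - 9 = 256 - 18 ≡ 6; y = λ·(9 - 6) - 7 ≡ 12. → (6, 12)
double: tangent at (6, 12): λ = (3·6² + 10)/(2·12) ≡ 2/24. 24⁻¹ ≡ 23 (mod 29) since 24·23 = 552 ≡ 1, so λ ≡ 2·23 ≡ 17.
  x = λ² - 6 - 6 = 289 - 12 ≡ 16; y = λ·(6 - 16) - 12 ≡ 21. → (16, 21)

(16, 21)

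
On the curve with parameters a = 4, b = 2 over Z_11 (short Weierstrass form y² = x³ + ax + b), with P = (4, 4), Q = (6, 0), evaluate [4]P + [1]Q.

First 4P:
Repeated addition: build up to 4P.
2P: tangent at (4, 4): λ = (3·4² + 4)/(2·4) ≡ 8/8. 8⁻¹ ≡ 7 (mod 11) since 8·7 = 56 ≡ 1, so λ ≡ 8·7 ≡ 1.
  x = λ² - 4 - 4 = 1 - 8 ≡ 4; y = λ·(4 - 4) - 4 ≡ 7. → (4, 7)
3P: (4, 7) + (4, 4): same x and y₁ ≡ -y₂, so the sum is O.
4P: O + (4, 4) = (4, 4) (identity).
4P = (4, 4).
Finally 4P + Q:
(4, 4) + (6, 0). λ = (0 - 4)/(6 - 4) ≡ 7/2 mod 11. 2⁻¹ ≡ 6 (mod 11) since 2·6 = 12 ≡ 1, so λ ≡ 9.
  x = λ² - 4 - 6 = 81 - 10 ≡ 5; y = λ·(4 - 5) - 4 ≡ 9. → (5, 9)

(5, 9)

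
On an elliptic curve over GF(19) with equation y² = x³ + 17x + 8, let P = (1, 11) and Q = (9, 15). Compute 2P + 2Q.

First 2P:
Repeated addition: build up to 2P.
2P: tangent at (1, 11): λ = (3·1² + 17)/(2·11) ≡ 1/3. 3⁻¹ ≡ 13 (mod 19), so λ ≡ 1·13 ≡ 13.
  x = λ² - 1 - 1 = 169 - 2 ≡ 15; y = λ·(1 - 15) - 11 ≡ 16. → (15, 16)
2P = (15, 16).
Next 2Q:
Repeated addition: build up to 2Q.
2Q: tangent at (9, 15): λ = (3·9² + 17)/(2·15) ≡ 13/11. 11⁻¹ ≡ 7 (mod 19), so λ ≡ 13·7 ≡ 15.
  x = λ² - 9 - 9 = 225 - 18 ≡ 17; y = λ·(9 - 17) - 15 ≡ 17. → (17, 17)
2Q = (17, 17).
Finally 2P + 2Q:
(15, 16) + (17, 17). λ = (17 - 16)/(17 - 15) ≡ 1/2 mod 19. 2⁻¹ ≡ 10 (mod 19) since 2·10 = 20 ≡ 1, so λ ≡ 10.
  x = λ² - 15 - 17 = 100 - 32 ≡ 11; y = λ·(15 - 11) - 16 ≡ 5. → (11, 5)

(11, 5)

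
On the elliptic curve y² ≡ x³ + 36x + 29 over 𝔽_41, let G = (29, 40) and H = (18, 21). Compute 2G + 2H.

(12, 4)

First 2G:
Repeated addition: build up to 2G.
2G: tangent at (29, 40): λ = (3·29² + 36)/(2·40) ≡ 17/39. 39⁻¹ ≡ 20 (mod 41) since 39·20 = 780 ≡ 1, so λ ≡ 17·20 ≡ 12.
  x = λ² - 29 - 29 = 144 - 58 ≡ 4; y = λ·(29 - 4) - 40 ≡ 14. → (4, 14)
2G = (4, 14).
Next 2H:
Repeated addition: build up to 2H.
2H: tangent at (18, 21): λ = (3·18² + 36)/(2·21) ≡ 24/1. 1⁻¹ ≡ 1 (mod 41) since 1·1 = 1 ≡ 1, so λ ≡ 24·1 ≡ 24.
  x = λ² - 18 - 18 = 576 - 36 ≡ 7; y = λ·(18 - 7) - 21 ≡ 38. → (7, 38)
2H = (7, 38).
Finally 2G + 2H:
(4, 14) + (7, 38). λ = (38 - 14)/(7 - 4) ≡ 24/3 mod 41. 3⁻¹ ≡ 14 (mod 41), so λ ≡ 8.
  x = λ² - 4 - 7 = 64 - 11 ≡ 12; y = λ·(4 - 12) - 14 ≡ 4. → (12, 4)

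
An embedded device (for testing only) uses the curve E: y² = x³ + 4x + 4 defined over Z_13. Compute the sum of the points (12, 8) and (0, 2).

(12, 8) + (0, 2). λ = (2 - 8)/(0 - 12) ≡ 7/1 mod 13. 1⁻¹ ≡ 1 (mod 13), so λ ≡ 7.
  x = λ² - 12 - 0 = 49 - 12 ≡ 11; y = λ·(12 - 11) - 8 ≡ 12. → (11, 12)

(11, 12)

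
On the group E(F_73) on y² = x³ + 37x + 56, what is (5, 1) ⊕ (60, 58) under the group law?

(5, 1) + (60, 58). λ = (58 - 1)/(60 - 5) ≡ 57/55 mod 73. 55⁻¹ ≡ 4 (mod 73), so λ ≡ 9.
  x = λ² - 5 - 60 = 81 - 65 ≡ 16; y = λ·(5 - 16) - 1 ≡ 46. → (16, 46)

(16, 46)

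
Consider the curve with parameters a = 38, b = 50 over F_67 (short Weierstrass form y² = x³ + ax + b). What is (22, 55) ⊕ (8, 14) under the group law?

(22, 55) + (8, 14). λ = (14 - 55)/(8 - 22) ≡ 26/53 mod 67. 53⁻¹ ≡ 43 (mod 67), so λ ≡ 46.
  x = λ² - 22 - 8 = 2116 - 30 ≡ 9; y = λ·(22 - 9) - 55 ≡ 7. → (9, 7)

(9, 7)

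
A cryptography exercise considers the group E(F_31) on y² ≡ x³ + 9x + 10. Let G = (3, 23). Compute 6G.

(9, 13)

Double-and-add on 6 = (110)₂. Start with G = (3, 23) for the leading 1-bit.
double: tangent at (3, 23): λ = (3·3² + 9)/(2·23) ≡ 5/15. 15⁻¹ ≡ 29 (mod 31), so λ ≡ 5·29 ≡ 21.
  x = λ² - 3 - 3 = 441 - 6 ≡ 1; y = λ·(3 - 1) - 23 ≡ 19. → (1, 19)
add G: (1, 19) + (3, 23). λ = (23 - 19)/(3 - 1) ≡ 4/2 mod 31. 2⁻¹ ≡ 16 (mod 31), so λ ≡ 2.
  x = λ² - 1 - 3 = 4 - 4 ≡ 0; y = λ·(1 - 0) - 19 ≡ 14. → (0, 14)
double: tangent at (0, 14): λ = (3·0² + 9)/(2·14) ≡ 9/28. 28⁻¹ ≡ 10 (mod 31) since 28·10 = 280 ≡ 1, so λ ≡ 9·10 ≡ 28.
  x = λ² - 0 - 0 = 784 - 0 ≡ 9; y = λ·(0 - 9) - 14 ≡ 13. → (9, 13)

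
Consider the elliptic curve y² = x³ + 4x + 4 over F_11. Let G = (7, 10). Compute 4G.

Double-and-add on 4 = (100)₂. Start with G = (7, 10) for the leading 1-bit.
double: tangent at (7, 10): λ = (3·7² + 4)/(2·10) ≡ 8/9. 9⁻¹ ≡ 5 (mod 11), so λ ≡ 8·5 ≡ 7.
  x = λ² - 7 - 7 = 49 - 14 ≡ 2; y = λ·(7 - 2) - 10 ≡ 3. → (2, 3)
double: tangent at (2, 3): λ = (3·2² + 4)/(2·3) ≡ 5/6. 6⁻¹ ≡ 2 (mod 11), so λ ≡ 5·2 ≡ 10.
  x = λ² - 2 - 2 = 100 - 4 ≡ 8; y = λ·(2 - 8) - 3 ≡ 3. → (8, 3)

(8, 3)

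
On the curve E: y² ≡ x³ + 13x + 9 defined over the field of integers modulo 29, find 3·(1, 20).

(6, 19)

Write Q = (1, 20).
Repeated addition: build up to 3Q.
2Q: tangent at (1, 20): λ = (3·1² + 13)/(2·20) ≡ 16/11. 11⁻¹ ≡ 8 (mod 29), so λ ≡ 16·8 ≡ 12.
  x = λ² - 1 - 1 = 144 - 2 ≡ 26; y = λ·(1 - 26) - 20 ≡ 28. → (26, 28)
3Q: (26, 28) + (1, 20). λ = (20 - 28)/(1 - 26) ≡ 21/4 mod 29. 4⁻¹ ≡ 22 (mod 29), so λ ≡ 27.
  x = λ² - 26 - 1 = 729 - 27 ≡ 6; y = λ·(26 - 6) - 28 ≡ 19. → (6, 19)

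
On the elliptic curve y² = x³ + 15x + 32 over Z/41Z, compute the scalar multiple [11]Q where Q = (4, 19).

(20, 38)

Double-and-add on 11 = (1011)₂. Start with Q = (4, 19) for the leading 1-bit.
double: tangent at (4, 19): λ = (3·4² + 15)/(2·19) ≡ 22/38. 38⁻¹ ≡ 27 (mod 41), so λ ≡ 22·27 ≡ 20.
  x = λ² - 4 - 4 = 400 - 8 ≡ 23; y = λ·(4 - 23) - 19 ≡ 11. → (23, 11)
double: tangent at (23, 11): λ = (3·23² + 15)/(2·11) ≡ 3/22. 22⁻¹ ≡ 28 (mod 41) since 22·28 = 616 ≡ 1, so λ ≡ 3·28 ≡ 2.
  x = λ² - 23 - 23 = 4 - 46 ≡ 40; y = λ·(23 - 40) - 11 ≡ 37. → (40, 37)
add Q: (40, 37) + (4, 19). λ = (19 - 37)/(4 - 40) ≡ 23/5 mod 41. 5⁻¹ ≡ 33 (mod 41) since 5·33 = 165 ≡ 1, so λ ≡ 21.
  x = λ² - 40 - 4 = 441 - 44 ≡ 28; y = λ·(40 - 28) - 37 ≡ 10. → (28, 10)
double: tangent at (28, 10): λ = (3·28² + 15)/(2·10) ≡ 30/20. 20⁻¹ ≡ 39 (mod 41) since 20·39 = 780 ≡ 1, so λ ≡ 30·39 ≡ 22.
  x = λ² - 28 - 28 = 484 - 56 ≡ 18; y = λ·(28 - 18) - 10 ≡ 5. → (18, 5)
add Q: (18, 5) + (4, 19). λ = (19 - 5)/(4 - 18) ≡ 14/27 mod 41. 27⁻¹ ≡ 38 (mod 41), so λ ≡ 40.
  x = λ² - 18 - 4 = 1600 - 22 ≡ 20; y = λ·(18 - 20) - 5 ≡ 38. → (20, 38)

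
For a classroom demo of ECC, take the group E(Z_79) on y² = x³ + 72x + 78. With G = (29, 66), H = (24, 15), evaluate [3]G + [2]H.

(56, 78)

First 3G:
Repeated addition: build up to 3G.
2G: tangent at (29, 66): λ = (3·29² + 72)/(2·66) ≡ 67/53. 53⁻¹ ≡ 3 (mod 79) since 53·3 = 159 ≡ 1, so λ ≡ 67·3 ≡ 43.
  x = λ² - 29 - 29 = 1849 - 58 ≡ 53; y = λ·(29 - 53) - 66 ≡ 8. → (53, 8)
3G: (53, 8) + (29, 66). λ = (66 - 8)/(29 - 53) ≡ 58/55 mod 79. 55⁻¹ ≡ 23 (mod 79), so λ ≡ 70.
  x = λ² - 53 - 29 = 4900 - 82 ≡ 78; y = λ·(53 - 78) - 8 ≡ 59. → (78, 59)
3G = (78, 59).
Next 2H:
Repeated addition: build up to 2H.
2H: tangent at (24, 15): λ = (3·24² + 72)/(2·15) ≡ 62/30. 30⁻¹ ≡ 29 (mod 79), so λ ≡ 62·29 ≡ 60.
  x = λ² - 24 - 24 = 3600 - 48 ≡ 76; y = λ·(24 - 76) - 15 ≡ 25. → (76, 25)
2H = (76, 25).
Finally 3G + 2H:
(78, 59) + (76, 25). λ = (25 - 59)/(76 - 78) ≡ 45/77 mod 79. 77⁻¹ ≡ 39 (mod 79) since 77·39 = 3003 ≡ 1, so λ ≡ 17.
  x = λ² - 78 - 76 = 289 - 154 ≡ 56; y = λ·(78 - 56) - 59 ≡ 78. → (56, 78)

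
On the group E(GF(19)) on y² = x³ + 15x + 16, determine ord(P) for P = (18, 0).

2

2P: (18, 0) + (18, 0): same x and y₁ ≡ -y₂, so the sum is 𝒪.
2P = 𝒪, so the order is 2.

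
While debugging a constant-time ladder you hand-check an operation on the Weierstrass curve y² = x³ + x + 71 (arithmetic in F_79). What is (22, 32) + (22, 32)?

tangent at (22, 32): λ = (3·22² + 1)/(2·32) ≡ 31/64. 64⁻¹ ≡ 21 (mod 79), so λ ≡ 31·21 ≡ 19.
  x = λ² - 22 - 22 = 361 - 44 ≡ 1; y = λ·(22 - 1) - 32 ≡ 51. → (1, 51)

(1, 51)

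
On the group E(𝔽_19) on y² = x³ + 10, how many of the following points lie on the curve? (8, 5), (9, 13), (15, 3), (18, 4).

1

(8, 5): 5² ≡ 6, rhs ≡ 9 → off.
(9, 13): 13² ≡ 17, rhs ≡ 17 → on.
(15, 3): 3² ≡ 9, rhs ≡ 3 → off.
(18, 4): 4² ≡ 16, rhs ≡ 9 → off.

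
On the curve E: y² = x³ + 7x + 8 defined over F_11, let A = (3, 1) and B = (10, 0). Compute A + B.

(3, 1) + (10, 0). λ = (0 - 1)/(10 - 3) ≡ 10/7 mod 11. 7⁻¹ ≡ 8 (mod 11), so λ ≡ 3.
  x = λ² - 3 - 10 = 9 - 13 ≡ 7; y = λ·(3 - 7) - 1 ≡ 9. → (7, 9)

(7, 9)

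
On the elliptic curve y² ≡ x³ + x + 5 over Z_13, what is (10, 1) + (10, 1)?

(7, 2)

tangent at (10, 1): λ = (3·10² + 1)/(2·1) ≡ 2/2. 2⁻¹ ≡ 7 (mod 13), so λ ≡ 2·7 ≡ 1.
  x = λ² - 10 - 10 = 1 - 20 ≡ 7; y = λ·(10 - 7) - 1 ≡ 2. → (7, 2)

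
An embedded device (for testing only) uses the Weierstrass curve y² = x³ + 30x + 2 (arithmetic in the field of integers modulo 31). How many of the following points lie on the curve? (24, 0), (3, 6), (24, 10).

1

(24, 0): 0² ≡ 0, rhs ≡ 7 → off.
(3, 6): 6² ≡ 5, rhs ≡ 26 → off.
(24, 10): 10² ≡ 7, rhs ≡ 7 → on.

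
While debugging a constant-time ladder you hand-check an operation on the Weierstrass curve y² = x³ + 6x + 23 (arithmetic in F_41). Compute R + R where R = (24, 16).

tangent at (24, 16): λ = (3·24² + 6)/(2·16) ≡ 12/32. 32⁻¹ ≡ 9 (mod 41), so λ ≡ 12·9 ≡ 26.
  x = λ² - 24 - 24 = 676 - 48 ≡ 13; y = λ·(24 - 13) - 16 ≡ 24. → (13, 24)

(13, 24)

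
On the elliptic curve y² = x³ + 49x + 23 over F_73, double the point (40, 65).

(17, 41)

tangent at (40, 65): λ = (3·40² + 49)/(2·65) ≡ 31/57. 57⁻¹ ≡ 41 (mod 73) since 57·41 = 2337 ≡ 1, so λ ≡ 31·41 ≡ 30.
  x = λ² - 40 - 40 = 900 - 80 ≡ 17; y = λ·(40 - 17) - 65 ≡ 41. → (17, 41)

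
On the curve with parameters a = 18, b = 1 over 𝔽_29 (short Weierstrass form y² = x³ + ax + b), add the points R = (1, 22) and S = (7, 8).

(1, 22) + (7, 8). λ = (8 - 22)/(7 - 1) ≡ 15/6 mod 29. 6⁻¹ ≡ 5 (mod 29) since 6·5 = 30 ≡ 1, so λ ≡ 17.
  x = λ² - 1 - 7 = 289 - 8 ≡ 20; y = λ·(1 - 20) - 22 ≡ 3. → (20, 3)

(20, 3)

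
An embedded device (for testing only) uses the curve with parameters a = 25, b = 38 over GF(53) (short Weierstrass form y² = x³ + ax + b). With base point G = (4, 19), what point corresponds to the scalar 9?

Double-and-add on 9 = (1001)₂. Start with G = (4, 19) for the leading 1-bit.
double: tangent at (4, 19): λ = (3·4² + 25)/(2·19) ≡ 20/38. 38⁻¹ ≡ 7 (mod 53), so λ ≡ 20·7 ≡ 34.
  x = λ² - 4 - 4 = 1156 - 8 ≡ 35; y = λ·(4 - 35) - 19 ≡ 40. → (35, 40)
double: tangent at (35, 40): λ = (3·35² + 25)/(2·40) ≡ 43/27. 27⁻¹ ≡ 2 (mod 53) since 27·2 = 54 ≡ 1, so λ ≡ 43·2 ≡ 33.
  x = λ² - 35 - 35 = 1089 - 70 ≡ 12; y = λ·(35 - 12) - 40 ≡ 30. → (12, 30)
double: tangent at (12, 30): λ = (3·12² + 25)/(2·30) ≡ 33/7. 7⁻¹ ≡ 38 (mod 53) since 7·38 = 266 ≡ 1, so λ ≡ 33·38 ≡ 35.
  x = λ² - 12 - 12 = 1225 - 24 ≡ 35; y = λ·(12 - 35) - 30 ≡ 13. → (35, 13)
add G: (35, 13) + (4, 19). λ = (19 - 13)/(4 - 35) ≡ 6/22 mod 53. 22⁻¹ ≡ 41 (mod 53), so λ ≡ 34.
  x = λ² - 35 - 4 = 1156 - 39 ≡ 4; y = λ·(35 - 4) - 13 ≡ 34. → (4, 34)

(4, 34)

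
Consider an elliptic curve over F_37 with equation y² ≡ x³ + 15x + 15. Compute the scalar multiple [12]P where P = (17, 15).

(2, 33)

Repeated addition: build up to 12P.
2P: tangent at (17, 15): λ = (3·17² + 15)/(2·15) ≡ 31/30. 30⁻¹ ≡ 21 (mod 37) since 30·21 = 630 ≡ 1, so λ ≡ 31·21 ≡ 22.
  x = λ² - 17 - 17 = 484 - 34 ≡ 6; y = λ·(17 - 6) - 15 ≡ 5. → (6, 5)
3P: (6, 5) + (17, 15). λ = (15 - 5)/(17 - 6) ≡ 10/11 mod 37. 11⁻¹ ≡ 27 (mod 37), so λ ≡ 11.
  x = λ² - 6 - 17 = 121 - 23 ≡ 24; y = λ·(6 - 24) - 5 ≡ 19. → (24, 19)
4P: (24, 19) + (17, 15). λ = (15 - 19)/(17 - 24) ≡ 33/30 mod 37. 30⁻¹ ≡ 21 (mod 37) since 30·21 = 630 ≡ 1, so λ ≡ 27.
  x = λ² - 24 - 17 = 729 - 41 ≡ 22; y = λ·(24 - 22) - 19 ≡ 35. → (22, 35)
5P: (22, 35) + (17, 15). λ = (15 - 35)/(17 - 22) ≡ 17/32 mod 37. 32⁻¹ ≡ 22 (mod 37) since 32·22 = 704 ≡ 1, so λ ≡ 4.
  x = λ² - 22 - 17 = 16 - 39 ≡ 14; y = λ·(22 - 14) - 35 ≡ 34. → (14, 34)
6P: (14, 34) + (17, 15). λ = (15 - 34)/(17 - 14) ≡ 18/3 mod 37. 3⁻¹ ≡ 25 (mod 37), so λ ≡ 6.
  x = λ² - 14 - 17 = 36 - 31 ≡ 5; y = λ·(14 - 5) - 34 ≡ 20. → (5, 20)
7P: (5, 20) + (17, 15). λ = (15 - 20)/(17 - 5) ≡ 32/12 mod 37. 12⁻¹ ≡ 34 (mod 37) since 12·34 = 408 ≡ 1, so λ ≡ 15.
  x = λ² - 5 - 17 = 225 - 22 ≡ 18; y = λ·(5 - 18) - 20 ≡ 7. → (18, 7)
8P: (18, 7) + (17, 15). λ = (15 - 7)/(17 - 18) ≡ 8/36 mod 37. 36⁻¹ ≡ 36 (mod 37), so λ ≡ 29.
  x = λ² - 18 - 17 = 841 - 35 ≡ 29; y = λ·(18 - 29) - 7 ≡ 7. → (29, 7)
9P: (29, 7) + (17, 15). λ = (15 - 7)/(17 - 29) ≡ 8/25 mod 37. 25⁻¹ ≡ 3 (mod 37), so λ ≡ 24.
  x = λ² - 29 - 17 = 576 - 46 ≡ 12; y = λ·(29 - 12) - 7 ≡ 31. → (12, 31)
10P: (12, 31) + (17, 15). λ = (15 - 31)/(17 - 12) ≡ 21/5 mod 37. 5⁻¹ ≡ 15 (mod 37), so λ ≡ 19.
  x = λ² - 12 - 17 = 361 - 29 ≡ 36; y = λ·(12 - 36) - 31 ≡ 31. → (36, 31)
11P: (36, 31) + (17, 15). λ = (15 - 31)/(17 - 36) ≡ 21/18 mod 37. 18⁻¹ ≡ 35 (mod 37), so λ ≡ 32.
  x = λ² - 36 - 17 = 1024 - 53 ≡ 9; y = λ·(36 - 9) - 31 ≡ 19. → (9, 19)
12P: (9, 19) + (17, 15). λ = (15 - 19)/(17 - 9) ≡ 33/8 mod 37. 8⁻¹ ≡ 14 (mod 37), so λ ≡ 18.
  x = λ² - 9 - 17 = 324 - 26 ≡ 2; y = λ·(9 - 2) - 19 ≡ 33. → (2, 33)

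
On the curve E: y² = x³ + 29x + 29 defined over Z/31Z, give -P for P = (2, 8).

(2, 23)

-(2, 8) = (2, -8 mod 31) = (2, 23).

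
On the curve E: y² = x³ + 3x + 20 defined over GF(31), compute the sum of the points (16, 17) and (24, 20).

(11, 12)

(16, 17) + (24, 20). λ = (20 - 17)/(24 - 16) ≡ 3/8 mod 31. 8⁻¹ ≡ 4 (mod 31), so λ ≡ 12.
  x = λ² - 16 - 24 = 144 - 40 ≡ 11; y = λ·(16 - 11) - 17 ≡ 12. → (11, 12)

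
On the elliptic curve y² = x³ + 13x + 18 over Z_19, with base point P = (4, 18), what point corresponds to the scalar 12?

(9, 3)

Repeated addition: build up to 12P.
2P: tangent at (4, 18): λ = (3·4² + 13)/(2·18) ≡ 4/17. 17⁻¹ ≡ 9 (mod 19), so λ ≡ 4·9 ≡ 17.
  x = λ² - 4 - 4 = 289 - 8 ≡ 15; y = λ·(4 - 15) - 18 ≡ 4. → (15, 4)
3P: (15, 4) + (4, 18). λ = (18 - 4)/(4 - 15) ≡ 14/8 mod 19. 8⁻¹ ≡ 12 (mod 19), so λ ≡ 16.
  x = λ² - 15 - 4 = 256 - 19 ≡ 9; y = λ·(15 - 9) - 4 ≡ 16. → (9, 16)
4P: (9, 16) + (4, 18). λ = (18 - 16)/(4 - 9) ≡ 2/14 mod 19. 14⁻¹ ≡ 15 (mod 19) since 14·15 = 210 ≡ 1, so λ ≡ 11.
  x = λ² - 9 - 4 = 121 - 13 ≡ 13; y = λ·(9 - 13) - 16 ≡ 16. → (13, 16)
5P: (13, 16) + (4, 18). λ = (18 - 16)/(4 - 13) ≡ 2/10 mod 19. 10⁻¹ ≡ 2 (mod 19), so λ ≡ 4.
  x = λ² - 13 - 4 = 16 - 17 ≡ 18; y = λ·(13 - 18) - 16 ≡ 2. → (18, 2)
6P: (18, 2) + (4, 18). λ = (18 - 2)/(4 - 18) ≡ 16/5 mod 19. 5⁻¹ ≡ 4 (mod 19) since 5·4 = 20 ≡ 1, so λ ≡ 7.
  x = λ² - 18 - 4 = 49 - 22 ≡ 8; y = λ·(18 - 8) - 2 ≡ 11. → (8, 11)
7P: (8, 11) + (4, 18). λ = (18 - 11)/(4 - 8) ≡ 7/15 mod 19. 15⁻¹ ≡ 14 (mod 19) since 15·14 = 210 ≡ 1, so λ ≡ 3.
  x = λ² - 8 - 4 = 9 - 12 ≡ 16; y = λ·(8 - 16) - 11 ≡ 3. → (16, 3)
8P: (16, 3) + (4, 18). λ = (18 - 3)/(4 - 16) ≡ 15/7 mod 19. 7⁻¹ ≡ 11 (mod 19), so λ ≡ 13.
  x = λ² - 16 - 4 = 169 - 20 ≡ 16; y = λ·(16 - 16) - 3 ≡ 16. → (16, 16)
9P: (16, 16) + (4, 18). λ = (18 - 16)/(4 - 16) ≡ 2/7 mod 19. 7⁻¹ ≡ 11 (mod 19) since 7·11 = 77 ≡ 1, so λ ≡ 3.
  x = λ² - 16 - 4 = 9 - 20 ≡ 8; y = λ·(16 - 8) - 16 ≡ 8. → (8, 8)
10P: (8, 8) + (4, 18). λ = (18 - 8)/(4 - 8) ≡ 10/15 mod 19. 15⁻¹ ≡ 14 (mod 19), so λ ≡ 7.
  x = λ² - 8 - 4 = 49 - 12 ≡ 18; y = λ·(8 - 18) - 8 ≡ 17. → (18, 17)
11P: (18, 17) + (4, 18). λ = (18 - 17)/(4 - 18) ≡ 1/5 mod 19. 5⁻¹ ≡ 4 (mod 19), so λ ≡ 4.
  x = λ² - 18 - 4 = 16 - 22 ≡ 13; y = λ·(18 - 13) - 17 ≡ 3. → (13, 3)
12P: (13, 3) + (4, 18). λ = (18 - 3)/(4 - 13) ≡ 15/10 mod 19. 10⁻¹ ≡ 2 (mod 19) since 10·2 = 20 ≡ 1, so λ ≡ 11.
  x = λ² - 13 - 4 = 121 - 17 ≡ 9; y = λ·(13 - 9) - 3 ≡ 3. → (9, 3)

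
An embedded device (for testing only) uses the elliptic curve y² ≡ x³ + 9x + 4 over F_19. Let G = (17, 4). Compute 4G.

(0, 17)

Double-and-add on 4 = (100)₂. Start with G = (17, 4) for the leading 1-bit.
double: tangent at (17, 4): λ = (3·17² + 9)/(2·4) ≡ 2/8. 8⁻¹ ≡ 12 (mod 19), so λ ≡ 2·12 ≡ 5.
  x = λ² - 17 - 17 = 25 - 34 ≡ 10; y = λ·(17 - 10) - 4 ≡ 12. → (10, 12)
double: tangent at (10, 12): λ = (3·10² + 9)/(2·12) ≡ 5/5. 5⁻¹ ≡ 4 (mod 19), so λ ≡ 5·4 ≡ 1.
  x = λ² - 10 - 10 = 1 - 20 ≡ 0; y = λ·(10 - 0) - 12 ≡ 17. → (0, 17)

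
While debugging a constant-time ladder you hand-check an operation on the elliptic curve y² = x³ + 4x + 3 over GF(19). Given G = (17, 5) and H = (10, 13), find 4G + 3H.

First 4G:
Double-and-add on 4 = (100)₂. Start with G = (17, 5) for the leading 1-bit.
double: tangent at (17, 5): λ = (3·17² + 4)/(2·5) ≡ 16/10. 10⁻¹ ≡ 2 (mod 19), so λ ≡ 16·2 ≡ 13.
  x = λ² - 17 - 17 = 169 - 34 ≡ 2; y = λ·(17 - 2) - 5 ≡ 0. → (2, 0)
double: (2, 0) + (2, 0): same x and y₁ ≡ -y₂, so the sum is ∞.
4G = ∞.
Next 3H:
Repeated addition: build up to 3H.
2H: tangent at (10, 13): λ = (3·10² + 4)/(2·13) ≡ 0/7. 7⁻¹ ≡ 11 (mod 19) since 7·11 = 77 ≡ 1, so λ ≡ 0·11 ≡ 0.
  x = λ² - 10 - 10 = 0 - 20 ≡ 18; y = λ·(10 - 18) - 13 ≡ 6. → (18, 6)
3H: (18, 6) + (10, 13). λ = (13 - 6)/(10 - 18) ≡ 7/11 mod 19. 11⁻¹ ≡ 7 (mod 19), so λ ≡ 11.
  x = λ² - 18 - 10 = 121 - 28 ≡ 17; y = λ·(18 - 17) - 6 ≡ 5. → (17, 5)
3H = (17, 5).
Finally 4G + 3H:
∞ + (17, 5) = (17, 5) (identity).

(17, 5)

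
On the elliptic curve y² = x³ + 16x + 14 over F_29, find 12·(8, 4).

Write G = (8, 4).
Double-and-add on 12 = (1100)₂. Start with G = (8, 4) for the leading 1-bit.
double: tangent at (8, 4): λ = (3·8² + 16)/(2·4) ≡ 5/8. 8⁻¹ ≡ 11 (mod 29), so λ ≡ 5·11 ≡ 26.
  x = λ² - 8 - 8 = 676 - 16 ≡ 22; y = λ·(8 - 22) - 4 ≡ 9. → (22, 9)
add G: (22, 9) + (8, 4). λ = (4 - 9)/(8 - 22) ≡ 24/15 mod 29. 15⁻¹ ≡ 2 (mod 29), so λ ≡ 19.
  x = λ² - 22 - 8 = 361 - 30 ≡ 12; y = λ·(22 - 12) - 9 ≡ 7. → (12, 7)
double: tangent at (12, 7): λ = (3·12² + 16)/(2·7) ≡ 13/14. 14⁻¹ ≡ 27 (mod 29) since 14·27 = 378 ≡ 1, so λ ≡ 13·27 ≡ 3.
  x = λ² - 12 - 12 = 9 - 24 ≡ 14; y = λ·(12 - 14) - 7 ≡ 16. → (14, 16)
double: tangent at (14, 16): λ = (3·14² + 16)/(2·16) ≡ 24/3. 3⁻¹ ≡ 10 (mod 29), so λ ≡ 24·10 ≡ 8.
  x = λ² - 14 - 14 = 64 - 28 ≡ 7; y = λ·(14 - 7) - 16 ≡ 11. → (7, 11)

(7, 11)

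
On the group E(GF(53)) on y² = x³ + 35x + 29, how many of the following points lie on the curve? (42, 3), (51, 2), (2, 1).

3

(42, 3): 3² ≡ 9, rhs ≡ 9 → on.
(51, 2): 2² ≡ 4, rhs ≡ 4 → on.
(2, 1): 1² ≡ 1, rhs ≡ 1 → on.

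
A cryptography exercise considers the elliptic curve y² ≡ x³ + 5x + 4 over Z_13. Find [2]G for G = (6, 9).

(11, 8)

tangent at (6, 9): λ = (3·6² + 5)/(2·9) ≡ 9/5. 5⁻¹ ≡ 8 (mod 13) since 5·8 = 40 ≡ 1, so λ ≡ 9·8 ≡ 7.
  x = λ² - 6 - 6 = 49 - 12 ≡ 11; y = λ·(6 - 11) - 9 ≡ 8. → (11, 8)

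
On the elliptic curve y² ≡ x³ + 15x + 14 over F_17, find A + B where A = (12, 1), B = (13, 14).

(12, 1) + (13, 14). λ = (14 - 1)/(13 - 12) ≡ 13/1 mod 17. 1⁻¹ ≡ 1 (mod 17), so λ ≡ 13.
  x = λ² - 12 - 13 = 169 - 25 ≡ 8; y = λ·(12 - 8) - 1 ≡ 0. → (8, 0)

(8, 0)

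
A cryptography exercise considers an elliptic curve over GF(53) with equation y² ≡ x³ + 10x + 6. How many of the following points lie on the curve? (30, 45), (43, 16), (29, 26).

(30, 45): 45² ≡ 11, rhs ≡ 11 → on.
(43, 16): 16² ≡ 44, rhs ≡ 19 → off.
(29, 26): 26² ≡ 40, rhs ≡ 40 → on.

2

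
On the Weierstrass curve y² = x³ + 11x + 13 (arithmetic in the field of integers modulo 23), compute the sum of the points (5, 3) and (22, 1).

(5, 3) + (22, 1). λ = (1 - 3)/(22 - 5) ≡ 21/17 mod 23. 17⁻¹ ≡ 19 (mod 23) since 17·19 = 323 ≡ 1, so λ ≡ 8.
  x = λ² - 5 - 22 = 64 - 27 ≡ 14; y = λ·(5 - 14) - 3 ≡ 17. → (14, 17)

(14, 17)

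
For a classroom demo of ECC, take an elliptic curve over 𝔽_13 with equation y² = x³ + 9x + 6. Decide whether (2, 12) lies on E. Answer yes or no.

y² = 12² ≡ 1; x³ + 9x + 6 = 32 ≡ 6 (mod 13). 1 ≠ 6.

no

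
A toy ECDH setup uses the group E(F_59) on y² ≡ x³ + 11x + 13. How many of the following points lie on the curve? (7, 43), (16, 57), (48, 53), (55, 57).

(7, 43): 43² ≡ 20, rhs ≡ 20 → on.
(16, 57): 57² ≡ 4, rhs ≡ 37 → off.
(48, 53): 53² ≡ 36, rhs ≡ 36 → on.
(55, 57): 57² ≡ 4, rhs ≡ 23 → off.

2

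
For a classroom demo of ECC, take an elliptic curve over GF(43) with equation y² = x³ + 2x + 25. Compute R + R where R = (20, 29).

(12, 33)

tangent at (20, 29): λ = (3·20² + 2)/(2·29) ≡ 41/15. 15⁻¹ ≡ 23 (mod 43) since 15·23 = 345 ≡ 1, so λ ≡ 41·23 ≡ 40.
  x = λ² - 20 - 20 = 1600 - 40 ≡ 12; y = λ·(20 - 12) - 29 ≡ 33. → (12, 33)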